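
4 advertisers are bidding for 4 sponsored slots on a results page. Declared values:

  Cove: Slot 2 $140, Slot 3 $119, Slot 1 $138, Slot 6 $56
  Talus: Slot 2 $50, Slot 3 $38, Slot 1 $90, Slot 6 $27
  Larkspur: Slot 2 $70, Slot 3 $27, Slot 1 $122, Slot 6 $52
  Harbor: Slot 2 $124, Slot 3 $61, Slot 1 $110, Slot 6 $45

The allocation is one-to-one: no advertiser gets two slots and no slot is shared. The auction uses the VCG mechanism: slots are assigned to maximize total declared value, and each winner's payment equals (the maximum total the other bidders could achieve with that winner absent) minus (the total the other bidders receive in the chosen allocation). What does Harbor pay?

Harbor pays $32.

Efficient allocation: Cove→Slot 3 ($119), Talus→Slot 6 ($27), Larkspur→Slot 1 ($122), Harbor→Slot 2 ($124); total welfare W = $392.
Harbor receives Slot 2 at value $124, so the others get W − 124 = $268.
Without Harbor: best allocation of the remaining 3 bidders over all 4 slots is Cove→Slot 2 ($140), Talus→Slot 3 ($38), Larkspur→Slot 1 ($122), total $300.
VCG payment = (others' best without Harbor) − (others' welfare with Harbor) = 300 − 268 = $32.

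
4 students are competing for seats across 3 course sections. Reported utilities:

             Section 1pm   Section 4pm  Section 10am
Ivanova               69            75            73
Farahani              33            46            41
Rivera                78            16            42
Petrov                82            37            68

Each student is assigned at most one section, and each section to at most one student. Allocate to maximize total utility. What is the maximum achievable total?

Max total: 221 points

This is the linear assignment problem.
Optimal: Rivera→Section 1pm (78 points), Ivanova→Section 4pm (75 points), Petrov→Section 10am (68 points) — total 78+75+68 = 221 points.
Column-greedy (each section in turn goes to its best remaining student) gives 199 points, worse by 22.
Next-best assignment: Petrov→Section 1pm, Farahani→Section 4pm, Ivanova→Section 10am = 201 points.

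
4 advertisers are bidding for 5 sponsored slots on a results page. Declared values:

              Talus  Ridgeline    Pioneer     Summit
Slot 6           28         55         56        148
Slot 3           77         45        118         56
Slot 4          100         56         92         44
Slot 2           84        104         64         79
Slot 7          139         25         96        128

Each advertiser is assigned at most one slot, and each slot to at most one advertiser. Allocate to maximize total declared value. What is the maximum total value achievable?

Optimal: Talus→Slot 7 ($139), Ridgeline→Slot 2 ($104), Pioneer→Slot 3 ($118), Summit→Slot 6 ($148) — total 139+104+118+148 = $509.
Column-greedy (each slot in turn goes to its best remaining advertiser) gives $470, worse by 39.

Maximum total: $509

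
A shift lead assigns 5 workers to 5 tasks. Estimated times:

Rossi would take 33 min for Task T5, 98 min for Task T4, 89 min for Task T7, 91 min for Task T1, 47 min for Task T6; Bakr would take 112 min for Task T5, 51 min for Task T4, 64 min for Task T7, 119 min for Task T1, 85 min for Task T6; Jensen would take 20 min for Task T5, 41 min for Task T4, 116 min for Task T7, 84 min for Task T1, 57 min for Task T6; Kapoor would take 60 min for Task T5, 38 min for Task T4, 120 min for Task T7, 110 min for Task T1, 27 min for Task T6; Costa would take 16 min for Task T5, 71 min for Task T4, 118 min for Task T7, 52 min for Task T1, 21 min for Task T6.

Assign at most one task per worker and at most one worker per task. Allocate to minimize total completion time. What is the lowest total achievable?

Min total: 217 min

Optimal: Rossi→Task T5 (33 min), Bakr→Task T7 (64 min), Jensen→Task T4 (41 min), Kapoor→Task T6 (27 min), Costa→Task T1 (52 min) — total 33+64+41+27+52 = 217 min.
Next-best assignment: Rossi→Task T6, Bakr→Task T7, Jensen→Task T5, Kapoor→Task T4, Costa→Task T1 = 221 min.
Swapping Bakr↔Kapoor (Bakr→Task T6 85 min, Kapoor→Task T7 120 min) adds 114.
No other one-to-one assignment undercuts 217 min.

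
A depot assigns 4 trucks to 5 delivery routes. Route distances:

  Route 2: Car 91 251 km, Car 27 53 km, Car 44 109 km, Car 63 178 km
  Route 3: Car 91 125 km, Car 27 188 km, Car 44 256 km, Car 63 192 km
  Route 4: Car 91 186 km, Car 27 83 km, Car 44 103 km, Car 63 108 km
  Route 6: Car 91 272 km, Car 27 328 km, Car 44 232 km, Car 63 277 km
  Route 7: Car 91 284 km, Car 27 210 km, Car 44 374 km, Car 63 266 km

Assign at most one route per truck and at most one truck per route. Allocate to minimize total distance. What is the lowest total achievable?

Minimum total: 518 km

This is the linear assignment problem.
Optimal: Car 91→Route 3 (125 km), Car 27→Route 2 (53 km), Car 44→Route 6 (232 km), Car 63→Route 4 (108 km) — total 125+53+232+108 = 518 km.
Row-greedy (each truck in turn takes its cheapest remaining route) gives 547 km, worse by 29.
Next-best assignment: Car 91→Route 3, Car 27→Route 2, Car 44→Route 4, Car 63→Route 7 = 547 km.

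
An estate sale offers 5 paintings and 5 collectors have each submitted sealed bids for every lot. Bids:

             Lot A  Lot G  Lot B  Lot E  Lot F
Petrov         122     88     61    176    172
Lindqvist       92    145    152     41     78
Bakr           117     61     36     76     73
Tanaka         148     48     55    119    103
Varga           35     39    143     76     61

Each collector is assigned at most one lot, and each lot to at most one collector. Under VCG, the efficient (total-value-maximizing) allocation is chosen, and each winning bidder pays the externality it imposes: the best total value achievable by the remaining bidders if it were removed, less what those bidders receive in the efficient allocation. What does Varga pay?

Varga pays $7.

Efficient allocation: Petrov→Lot F ($172), Lindqvist→Lot G ($145), Bakr→Lot A ($117), Tanaka→Lot E ($119), Varga→Lot B ($143); total welfare W = $696.
Varga receives Lot B at value $143, so the others get W − 143 = $553.
Without Varga: best allocation of the remaining 4 bidders over all 5 lots is Petrov→Lot F ($172), Lindqvist→Lot B ($152), Bakr→Lot A ($117), Tanaka→Lot E ($119), total $560.
VCG payment = (others' best without Varga) − (others' welfare with Varga) = 560 − 553 = $7.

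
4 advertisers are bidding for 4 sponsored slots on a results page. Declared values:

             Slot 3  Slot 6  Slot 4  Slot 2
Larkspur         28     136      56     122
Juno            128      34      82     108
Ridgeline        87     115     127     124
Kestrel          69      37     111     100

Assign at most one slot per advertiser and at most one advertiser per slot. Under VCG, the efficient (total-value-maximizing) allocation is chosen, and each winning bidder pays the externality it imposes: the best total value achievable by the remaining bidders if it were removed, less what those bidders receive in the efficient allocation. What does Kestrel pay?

Efficient allocation: Larkspur→Slot 6 ($136), Juno→Slot 3 ($128), Ridgeline→Slot 2 ($124), Kestrel→Slot 4 ($111); total welfare W = $499.
Kestrel receives Slot 4 at value $111, so the others get W − 111 = $388.
Without Kestrel: best allocation of the remaining 3 bidders over all 4 slots is Larkspur→Slot 6 ($136), Juno→Slot 3 ($128), Ridgeline→Slot 4 ($127), total $391.
VCG payment = (others' best without Kestrel) − (others' welfare with Kestrel) = 391 − 388 = $3.

Kestrel pays $3.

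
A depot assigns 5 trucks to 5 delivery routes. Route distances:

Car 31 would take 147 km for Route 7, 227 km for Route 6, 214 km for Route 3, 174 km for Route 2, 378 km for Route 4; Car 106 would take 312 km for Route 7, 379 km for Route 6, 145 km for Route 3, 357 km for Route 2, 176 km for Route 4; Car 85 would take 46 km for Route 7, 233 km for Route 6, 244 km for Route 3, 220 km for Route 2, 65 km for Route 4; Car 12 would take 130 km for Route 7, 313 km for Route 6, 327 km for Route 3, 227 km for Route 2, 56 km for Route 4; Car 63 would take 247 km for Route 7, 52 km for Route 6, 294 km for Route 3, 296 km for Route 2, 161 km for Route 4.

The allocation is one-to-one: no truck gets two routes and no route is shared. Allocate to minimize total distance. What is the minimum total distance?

This is the linear assignment problem.
Optimal: Car 31→Route 2 (174 km), Car 106→Route 3 (145 km), Car 85→Route 7 (46 km), Car 12→Route 4 (56 km), Car 63→Route 6 (52 km) — total 174+145+46+56+52 = 473 km.
Row-greedy (each truck in turn takes its cheapest remaining route) gives 636 km, worse by 163.
Next-best assignment: Car 31→Route 2, Car 106→Route 3, Car 85→Route 4, Car 12→Route 7, Car 63→Route 6 = 566 km.

Min total: 473 km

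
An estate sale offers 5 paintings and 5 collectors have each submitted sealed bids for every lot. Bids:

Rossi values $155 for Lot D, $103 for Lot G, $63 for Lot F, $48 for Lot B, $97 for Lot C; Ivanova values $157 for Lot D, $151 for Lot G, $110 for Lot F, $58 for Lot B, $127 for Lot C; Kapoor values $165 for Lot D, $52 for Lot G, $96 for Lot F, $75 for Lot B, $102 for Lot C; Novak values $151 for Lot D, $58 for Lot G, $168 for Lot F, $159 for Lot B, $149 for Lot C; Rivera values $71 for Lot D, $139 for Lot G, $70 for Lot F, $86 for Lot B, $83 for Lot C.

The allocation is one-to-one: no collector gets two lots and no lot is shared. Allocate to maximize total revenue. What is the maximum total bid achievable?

Max total: $676

Optimal: Rossi→Lot D ($155), Ivanova→Lot C ($127), Kapoor→Lot F ($96), Novak→Lot B ($159), Rivera→Lot G ($139) — total 155+127+96+159+139 = $676.
Row-greedy (each collector in turn takes its best remaining lot) gives $662, worse by 14.
Swapping Kapoor↔Ivanova (Kapoor→Lot C $102, Ivanova→Lot F $110) loses 11.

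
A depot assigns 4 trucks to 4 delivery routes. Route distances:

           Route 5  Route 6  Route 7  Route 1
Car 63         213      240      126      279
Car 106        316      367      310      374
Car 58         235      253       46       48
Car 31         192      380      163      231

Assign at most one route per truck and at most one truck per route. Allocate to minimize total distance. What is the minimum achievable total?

Optimal: Car 63→Route 7 (126 km), Car 106→Route 6 (367 km), Car 58→Route 1 (48 km), Car 31→Route 5 (192 km) — total 126+367+48+192 = 733 km.
Row-greedy (each truck in turn takes its cheapest remaining route) gives 870 km, worse by 137.
Next-best assignment: Car 63→Route 6, Car 106→Route 5, Car 58→Route 1, Car 31→Route 7 = 767 km.
Checked against all permutations: 733 km is optimal.

Min total: 733 km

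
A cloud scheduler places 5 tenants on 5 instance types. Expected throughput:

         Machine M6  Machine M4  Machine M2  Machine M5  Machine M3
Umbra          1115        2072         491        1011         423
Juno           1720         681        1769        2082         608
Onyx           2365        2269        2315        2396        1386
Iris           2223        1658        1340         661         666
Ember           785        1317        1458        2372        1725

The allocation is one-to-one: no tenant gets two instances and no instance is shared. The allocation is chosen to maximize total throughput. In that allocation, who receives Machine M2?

This is a one-to-one assignment (maximum-weight bipartite matching).
Optimal: Umbra→Machine M4 (2072 ops/s), Juno→Machine M5 (2082 ops/s), Onyx→Machine M2 (2315 ops/s), Iris→Machine M6 (2223 ops/s), Ember→Machine M3 (1725 ops/s) — total 2072+2082+2315+2223+1725 = 10417 ops/s.
Onyx's own top instance is Machine M5 (2396 ops/s), but forcing Onyx→Machine M5 and reassigning the rest optimally gives only 10185 ops/s — worse by 232.

Onyx receives Machine M2.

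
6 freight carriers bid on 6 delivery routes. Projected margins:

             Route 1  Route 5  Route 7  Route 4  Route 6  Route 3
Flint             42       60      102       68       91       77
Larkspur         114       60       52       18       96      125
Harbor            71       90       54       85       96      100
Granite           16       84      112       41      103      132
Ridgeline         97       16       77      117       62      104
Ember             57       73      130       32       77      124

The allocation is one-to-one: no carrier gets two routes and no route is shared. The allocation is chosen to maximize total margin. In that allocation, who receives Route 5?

Optimal: Flint→Route 6 ($91k), Larkspur→Route 1 ($114k), Harbor→Route 5 ($90k), Granite→Route 3 ($132k), Ridgeline→Route 4 ($117k), Ember→Route 7 ($130k) — total 91+114+90+132+117+130 = $674k.
Max-entry greedy (repeatedly take the single best remaining cell) gives $649k, worse by 25.
Swapping Larkspur↔Ember (Larkspur→Route 7 $52k, Ember→Route 1 $57k) loses 135.
Harbor's own top route is Route 3 ($100k), but forcing Harbor→Route 3 and reassigning the rest optimally gives only $636k — worse by 38.

Harbor receives Route 5.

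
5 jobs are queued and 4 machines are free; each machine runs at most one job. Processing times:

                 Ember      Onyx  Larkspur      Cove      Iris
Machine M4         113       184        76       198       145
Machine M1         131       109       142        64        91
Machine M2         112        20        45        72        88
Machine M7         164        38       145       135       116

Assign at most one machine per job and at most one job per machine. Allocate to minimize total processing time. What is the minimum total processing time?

This is a one-to-one assignment (minimum-cost bipartite matching).
Optimal: Ember→Machine M4 (113 min), Cove→Machine M1 (64 min), Larkspur→Machine M2 (45 min), Onyx→Machine M7 (38 min) — total 113+64+45+38 = 260 min.
Min-entry greedy (repeatedly take the single cheapest remaining cell) gives 276 min, worse by 16.
Swapping Ember↔Cove (Ember→Machine M1 131 min, Cove→Machine M4 198 min) adds 152.

Minimum total: 260 min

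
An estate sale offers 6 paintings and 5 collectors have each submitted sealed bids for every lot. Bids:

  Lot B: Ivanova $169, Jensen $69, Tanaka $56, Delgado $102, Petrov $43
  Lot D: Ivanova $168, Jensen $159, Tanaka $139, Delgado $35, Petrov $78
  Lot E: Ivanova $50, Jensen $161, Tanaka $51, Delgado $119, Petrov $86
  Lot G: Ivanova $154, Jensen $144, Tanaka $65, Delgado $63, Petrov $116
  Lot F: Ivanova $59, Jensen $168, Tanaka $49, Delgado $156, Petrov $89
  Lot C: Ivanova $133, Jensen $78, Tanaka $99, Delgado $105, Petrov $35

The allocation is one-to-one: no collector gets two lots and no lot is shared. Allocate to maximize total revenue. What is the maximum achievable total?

This is a one-to-one assignment (maximum-weight bipartite matching).
Optimal: Ivanova→Lot B ($169), Jensen→Lot E ($161), Tanaka→Lot D ($139), Delgado→Lot F ($156), Petrov→Lot G ($116) — total 169+161+139+156+116 = $741.
Checked against all permutations: $741 is optimal.

Max total: $741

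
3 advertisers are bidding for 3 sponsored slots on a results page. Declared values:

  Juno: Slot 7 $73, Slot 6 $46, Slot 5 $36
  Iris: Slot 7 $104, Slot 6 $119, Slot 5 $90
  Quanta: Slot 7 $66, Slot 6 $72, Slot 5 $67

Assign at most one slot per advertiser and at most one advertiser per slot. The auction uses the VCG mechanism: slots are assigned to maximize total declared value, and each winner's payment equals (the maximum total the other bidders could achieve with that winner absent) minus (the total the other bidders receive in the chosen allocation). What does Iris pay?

Iris pays $5.

Efficient allocation: Juno→Slot 7 ($73), Iris→Slot 6 ($119), Quanta→Slot 5 ($67); total welfare W = $259.
Iris receives Slot 6 at value $119, so the others get W − 119 = $140.
Without Iris: best allocation of the remaining 2 bidders over all 3 slots is Juno→Slot 7 ($73), Quanta→Slot 6 ($72), total $145.
VCG payment = (others' best without Iris) − (others' welfare with Iris) = 145 − 140 = $5.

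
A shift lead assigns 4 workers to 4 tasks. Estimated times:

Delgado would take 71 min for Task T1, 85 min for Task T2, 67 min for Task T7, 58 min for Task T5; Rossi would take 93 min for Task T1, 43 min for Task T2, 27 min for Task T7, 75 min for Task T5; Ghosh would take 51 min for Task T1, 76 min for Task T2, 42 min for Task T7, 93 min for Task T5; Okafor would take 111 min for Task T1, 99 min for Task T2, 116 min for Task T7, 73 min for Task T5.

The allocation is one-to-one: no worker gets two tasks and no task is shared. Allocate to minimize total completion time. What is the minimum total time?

Optimal: Delgado→Task T1 (71 min), Rossi→Task T2 (43 min), Ghosh→Task T7 (42 min), Okafor→Task T5 (73 min) — total 71+43+42+73 = 229 min.
Row-greedy (each worker in turn takes its cheapest remaining task) gives 235 min, worse by 6.
Next-best assignment: Delgado→Task T7, Rossi→Task T2, Ghosh→Task T1, Okafor→Task T5 = 234 min.
Swapping Rossi↔Ghosh (Rossi→Task T7 27 min, Ghosh→Task T2 76 min) adds 18.
No other one-to-one assignment undercuts 229 min.

Minimum total: 229 min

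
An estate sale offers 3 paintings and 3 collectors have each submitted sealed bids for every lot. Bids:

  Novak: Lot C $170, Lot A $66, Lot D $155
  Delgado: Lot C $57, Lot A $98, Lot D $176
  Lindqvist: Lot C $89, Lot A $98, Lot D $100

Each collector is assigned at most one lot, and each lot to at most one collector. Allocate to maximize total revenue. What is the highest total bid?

Optimal: Novak→Lot C ($170), Delgado→Lot D ($176), Lindqvist→Lot A ($98) — total 170+176+98 = $444.
Column-greedy (each lot in turn goes to its best remaining collector) gives $368, worse by 76.

Max total: $444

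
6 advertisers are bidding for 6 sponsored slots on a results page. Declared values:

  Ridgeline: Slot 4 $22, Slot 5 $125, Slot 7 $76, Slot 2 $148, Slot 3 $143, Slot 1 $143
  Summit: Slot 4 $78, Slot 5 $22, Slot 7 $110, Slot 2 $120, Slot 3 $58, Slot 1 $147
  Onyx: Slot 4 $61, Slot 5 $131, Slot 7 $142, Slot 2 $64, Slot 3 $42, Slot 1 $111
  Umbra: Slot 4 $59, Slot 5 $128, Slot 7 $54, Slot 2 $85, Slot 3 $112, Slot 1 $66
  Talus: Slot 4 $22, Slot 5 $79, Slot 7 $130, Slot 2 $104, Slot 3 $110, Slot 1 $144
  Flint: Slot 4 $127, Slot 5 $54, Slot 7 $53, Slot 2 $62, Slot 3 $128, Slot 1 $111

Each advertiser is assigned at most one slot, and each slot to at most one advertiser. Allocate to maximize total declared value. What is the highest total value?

Max total: $804

This is the linear assignment problem.
Optimal: Ridgeline→Slot 3 ($143), Summit→Slot 2 ($120), Onyx→Slot 7 ($142), Umbra→Slot 5 ($128), Talus→Slot 1 ($144), Flint→Slot 4 ($127) — total 143+120+142+128+144+127 = $804.
Column-greedy (each slot in turn goes to its best remaining advertiser) gives $795, worse by 9.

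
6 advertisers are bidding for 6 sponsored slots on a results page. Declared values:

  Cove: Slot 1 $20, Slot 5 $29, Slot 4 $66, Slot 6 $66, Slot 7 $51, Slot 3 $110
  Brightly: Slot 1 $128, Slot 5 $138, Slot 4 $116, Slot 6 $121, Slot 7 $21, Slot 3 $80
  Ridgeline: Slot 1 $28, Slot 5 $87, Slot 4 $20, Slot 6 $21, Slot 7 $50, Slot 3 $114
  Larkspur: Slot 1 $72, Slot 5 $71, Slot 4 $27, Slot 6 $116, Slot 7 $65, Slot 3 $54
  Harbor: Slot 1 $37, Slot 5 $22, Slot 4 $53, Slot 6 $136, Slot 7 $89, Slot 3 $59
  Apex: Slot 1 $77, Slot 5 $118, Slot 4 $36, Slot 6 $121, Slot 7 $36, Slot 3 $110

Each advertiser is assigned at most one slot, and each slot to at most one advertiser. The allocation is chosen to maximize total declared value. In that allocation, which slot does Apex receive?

Optimal: Cove→Slot 4 ($66), Brightly→Slot 1 ($128), Ridgeline→Slot 3 ($114), Larkspur→Slot 6 ($116), Harbor→Slot 7 ($89), Apex→Slot 5 ($118) — total 66+128+114+116+89+118 = $631.
Max-entry greedy (repeatedly take the single best remaining cell) gives $596, worse by 35.
Next-best assignment: Cove→Slot 4, Brightly→Slot 1, Ridgeline→Slot 3, Larkspur→Slot 7, Harbor→Slot 6, Apex→Slot 5 = $627.
Swapping Brightly↔Cove (Brightly→Slot 4 $116, Cove→Slot 1 $20) loses 58.
Apex's own top slot is Slot 6 ($121), but forcing Apex→Slot 6 and reassigning the rest optimally gives only $600 — worse by 31.

Apex receives Slot 5.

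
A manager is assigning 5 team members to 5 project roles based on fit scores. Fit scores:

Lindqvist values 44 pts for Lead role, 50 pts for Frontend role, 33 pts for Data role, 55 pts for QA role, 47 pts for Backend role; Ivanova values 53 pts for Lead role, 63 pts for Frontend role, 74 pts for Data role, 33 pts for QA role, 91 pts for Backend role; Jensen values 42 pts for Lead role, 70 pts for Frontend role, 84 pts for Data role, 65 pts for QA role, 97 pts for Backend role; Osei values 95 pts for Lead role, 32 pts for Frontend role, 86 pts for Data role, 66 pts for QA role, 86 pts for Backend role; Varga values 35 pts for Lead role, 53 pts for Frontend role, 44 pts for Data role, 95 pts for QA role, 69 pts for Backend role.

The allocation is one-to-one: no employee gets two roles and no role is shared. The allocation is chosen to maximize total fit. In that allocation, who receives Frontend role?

Lindqvist receives Frontend role.

Optimal: Lindqvist→Frontend role (50 pts), Ivanova→Backend role (91 pts), Jensen→Data role (84 pts), Osei→Lead role (95 pts), Varga→QA role (95 pts) — total 50+91+84+95+95 = 415 pts.
Row-greedy (each employee in turn takes its best remaining role) gives 378 pts, worse by 37.
Next-best assignment: Lindqvist→Frontend role, Ivanova→Data role, Jensen→Backend role, Osei→Lead role, Varga→QA role = 411 pts.
Checked against all permutations: 415 pts is optimal.
Lindqvist's own top role is QA role (55 pts), but forcing Lindqvist→QA role and reassigning the rest optimally gives only 378 pts — worse by 37.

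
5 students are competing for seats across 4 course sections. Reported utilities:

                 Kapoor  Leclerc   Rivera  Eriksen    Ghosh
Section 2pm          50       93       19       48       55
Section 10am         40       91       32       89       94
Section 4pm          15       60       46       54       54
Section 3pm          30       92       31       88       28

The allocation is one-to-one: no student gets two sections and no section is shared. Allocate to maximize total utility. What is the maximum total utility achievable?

Optimal: Leclerc→Section 2pm (93 points), Ghosh→Section 10am (94 points), Rivera→Section 4pm (46 points), Eriksen→Section 3pm (88 points) — total 93+94+46+88 = 321 points.
Row-greedy (each student in turn takes its best remaining section) gives 277 points, worse by 44.
Next-best assignment: Kapoor→Section 2pm, Ghosh→Section 10am, Leclerc→Section 4pm, Eriksen→Section 3pm = 292 points.
Every other assignment is strictly worse.

Maximum total: 321 points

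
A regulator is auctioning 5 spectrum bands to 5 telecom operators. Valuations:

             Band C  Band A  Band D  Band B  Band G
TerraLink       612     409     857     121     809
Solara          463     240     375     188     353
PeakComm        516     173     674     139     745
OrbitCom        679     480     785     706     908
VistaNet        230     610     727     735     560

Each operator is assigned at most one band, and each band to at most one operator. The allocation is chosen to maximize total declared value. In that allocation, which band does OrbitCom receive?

Treat this as an assignment problem: match each operator to one band.
Optimal: TerraLink→Band D ($857M), Solara→Band C ($463M), PeakComm→Band G ($745M), OrbitCom→Band B ($706M), VistaNet→Band A ($610M) — total 857+463+745+706+610 = $3381M.
Next-best assignment: TerraLink→Band D, Solara→Band C, PeakComm→Band G, OrbitCom→Band A, VistaNet→Band B = $3280M.
No other one-to-one assignment exceeds $3381M.
OrbitCom's own top band is Band G ($908M), but forcing OrbitCom→Band G and reassigning the rest optimally gives only $3256M — worse by 125.

OrbitCom receives Band B.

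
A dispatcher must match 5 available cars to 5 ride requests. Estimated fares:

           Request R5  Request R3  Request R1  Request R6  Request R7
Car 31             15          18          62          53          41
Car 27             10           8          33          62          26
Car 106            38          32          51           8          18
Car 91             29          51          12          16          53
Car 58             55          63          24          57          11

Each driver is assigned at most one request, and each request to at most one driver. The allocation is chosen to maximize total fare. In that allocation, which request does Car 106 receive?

Optimal: Car 31→Request R1 ($62), Car 27→Request R6 ($62), Car 106→Request R5 ($38), Car 91→Request R7 ($53), Car 58→Request R3 ($63) — total 62+62+38+53+63 = $278.
Next-best assignment: Car 31→Request R1, Car 27→Request R6, Car 106→Request R3, Car 91→Request R7, Car 58→Request R5 = $264.
No other one-to-one assignment exceeds $278.
Car 106's own top request is Request R1 ($51), but forcing Car 106→Request R1 and reassigning the rest optimally gives only $260 — worse by 18.

Car 106 receives Request R5.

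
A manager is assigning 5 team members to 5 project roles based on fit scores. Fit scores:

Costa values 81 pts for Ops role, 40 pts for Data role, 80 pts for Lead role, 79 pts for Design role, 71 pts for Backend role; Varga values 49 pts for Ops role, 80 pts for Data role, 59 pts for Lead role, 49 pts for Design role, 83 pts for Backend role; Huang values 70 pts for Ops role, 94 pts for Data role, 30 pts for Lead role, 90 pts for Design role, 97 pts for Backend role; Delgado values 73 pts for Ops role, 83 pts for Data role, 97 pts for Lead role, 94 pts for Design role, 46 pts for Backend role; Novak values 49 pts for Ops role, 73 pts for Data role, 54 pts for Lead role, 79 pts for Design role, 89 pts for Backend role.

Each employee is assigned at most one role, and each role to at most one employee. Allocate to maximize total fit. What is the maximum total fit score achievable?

Max total: 437 pts

Optimal: Costa→Ops role (81 pts), Varga→Data role (80 pts), Huang→Design role (90 pts), Delgado→Lead role (97 pts), Novak→Backend role (89 pts) — total 81+80+90+97+89 = 437 pts.
Every other assignment is strictly worse.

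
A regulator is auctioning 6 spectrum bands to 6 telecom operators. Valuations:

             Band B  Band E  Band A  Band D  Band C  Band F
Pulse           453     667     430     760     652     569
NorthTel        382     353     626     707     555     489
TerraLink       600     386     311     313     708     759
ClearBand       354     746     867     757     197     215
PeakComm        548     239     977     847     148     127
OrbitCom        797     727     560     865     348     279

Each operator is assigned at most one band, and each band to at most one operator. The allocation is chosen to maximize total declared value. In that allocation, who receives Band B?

OrbitCom receives Band B.

Optimal: Pulse→Band C ($652M), NorthTel→Band D ($707M), TerraLink→Band F ($759M), ClearBand→Band E ($746M), PeakComm→Band A ($977M), OrbitCom→Band B ($797M) — total 652+707+759+746+977+797 = $4638M.
Max-entry greedy (repeatedly take the single best remaining cell) gives $4381M, worse by 257.
No other one-to-one assignment exceeds $4638M.
OrbitCom's own top band is Band D ($865M), but forcing OrbitCom→Band D and reassigning the rest optimally gives only $4381M — worse by 257.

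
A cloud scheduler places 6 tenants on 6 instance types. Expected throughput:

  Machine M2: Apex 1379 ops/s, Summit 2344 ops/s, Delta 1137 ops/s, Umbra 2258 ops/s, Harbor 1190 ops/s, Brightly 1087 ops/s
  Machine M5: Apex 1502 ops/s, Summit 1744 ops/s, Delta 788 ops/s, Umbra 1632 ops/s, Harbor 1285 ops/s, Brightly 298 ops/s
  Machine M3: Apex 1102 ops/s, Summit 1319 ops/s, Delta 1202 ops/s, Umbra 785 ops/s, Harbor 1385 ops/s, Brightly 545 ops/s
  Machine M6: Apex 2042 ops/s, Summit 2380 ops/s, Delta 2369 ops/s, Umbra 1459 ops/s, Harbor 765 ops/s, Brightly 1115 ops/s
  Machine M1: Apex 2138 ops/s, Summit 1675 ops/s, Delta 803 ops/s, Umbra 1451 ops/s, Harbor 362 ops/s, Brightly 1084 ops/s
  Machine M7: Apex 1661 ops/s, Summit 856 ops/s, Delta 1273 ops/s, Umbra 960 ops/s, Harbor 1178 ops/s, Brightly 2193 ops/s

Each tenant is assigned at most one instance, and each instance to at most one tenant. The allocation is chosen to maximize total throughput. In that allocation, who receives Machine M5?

Summit receives Machine M5.

Optimal: Apex→Machine M1 (2138 ops/s), Summit→Machine M5 (1744 ops/s), Delta→Machine M6 (2369 ops/s), Umbra→Machine M2 (2258 ops/s), Harbor→Machine M3 (1385 ops/s), Brightly→Machine M7 (2193 ops/s) — total 2138+1744+2369+2258+1385+2193 = 12087 ops/s.
Row-greedy (each tenant in turn takes its best remaining instance) gives 9732 ops/s, worse by 2355.
Next-best assignment: Apex→Machine M1, Summit→Machine M2, Delta→Machine M6, Umbra→Machine M5, Harbor→Machine M3, Brightly→Machine M7 = 12061 ops/s.
Summit's own top instance is Machine M6 (2380 ops/s), but forcing Summit→Machine M6 and reassigning the rest optimally gives only 11456 ops/s — worse by 631.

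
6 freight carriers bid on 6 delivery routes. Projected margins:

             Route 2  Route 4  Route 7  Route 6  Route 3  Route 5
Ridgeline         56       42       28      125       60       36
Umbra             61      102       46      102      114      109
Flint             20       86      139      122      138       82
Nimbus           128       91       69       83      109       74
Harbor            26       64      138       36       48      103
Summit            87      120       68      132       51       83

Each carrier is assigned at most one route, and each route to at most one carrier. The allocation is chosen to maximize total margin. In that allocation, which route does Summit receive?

Summit receives Route 4.

Optimal: Ridgeline→Route 6 ($125k), Umbra→Route 5 ($109k), Flint→Route 3 ($138k), Nimbus→Route 2 ($128k), Harbor→Route 7 ($138k), Summit→Route 4 ($120k) — total 125+109+138+128+138+120 = $758k.
Row-greedy (each carrier in turn takes its best remaining route) gives $729k, worse by 29.
Swapping Ridgeline↔Flint (Ridgeline→Route 3 $60k, Flint→Route 6 $122k) loses 81.
Summit's own top route is Route 6 ($132k), but forcing Summit→Route 6 and reassigning the rest optimally gives only $687k — worse by 71.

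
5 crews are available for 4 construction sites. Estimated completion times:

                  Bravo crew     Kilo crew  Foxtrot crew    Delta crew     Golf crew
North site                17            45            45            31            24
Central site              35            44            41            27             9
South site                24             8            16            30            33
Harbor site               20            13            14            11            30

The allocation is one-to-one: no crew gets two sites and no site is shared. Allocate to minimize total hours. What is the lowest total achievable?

Minimum total: 45 hours

Optimal: Bravo crew→North site (17 hours), Golf crew→Central site (9 hours), Kilo crew→South site (8 hours), Delta crew→Harbor site (11 hours) — total 17+9+8+11 = 45 hours.
Row-greedy (each crew in turn takes its cheapest remaining site) gives 66 hours, worse by 21.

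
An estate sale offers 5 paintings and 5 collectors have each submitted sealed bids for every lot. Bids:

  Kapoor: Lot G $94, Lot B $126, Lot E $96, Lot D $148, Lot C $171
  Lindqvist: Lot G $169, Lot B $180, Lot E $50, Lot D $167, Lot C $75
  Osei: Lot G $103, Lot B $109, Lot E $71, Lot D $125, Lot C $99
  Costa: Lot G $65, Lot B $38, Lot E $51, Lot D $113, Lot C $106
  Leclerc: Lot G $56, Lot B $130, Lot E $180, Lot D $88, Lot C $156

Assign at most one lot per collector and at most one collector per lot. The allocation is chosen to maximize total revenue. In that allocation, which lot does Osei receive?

Osei receives Lot G.

Optimal: Kapoor→Lot C ($171), Lindqvist→Lot B ($180), Osei→Lot G ($103), Costa→Lot D ($113), Leclerc→Lot E ($180) — total 171+180+103+113+180 = $747.
Column-greedy (each lot in turn goes to its best remaining collector) gives $626, worse by 121.
Next-best assignment: Kapoor→Lot C, Lindqvist→Lot G, Osei→Lot B, Costa→Lot D, Leclerc→Lot E = $742.
Swapping Osei↔Leclerc (Osei→Lot E $71, Leclerc→Lot G $56) loses 156.
Osei's own top lot is Lot D ($125), but forcing Osei→Lot D and reassigning the rest optimally gives only $721 — worse by 26.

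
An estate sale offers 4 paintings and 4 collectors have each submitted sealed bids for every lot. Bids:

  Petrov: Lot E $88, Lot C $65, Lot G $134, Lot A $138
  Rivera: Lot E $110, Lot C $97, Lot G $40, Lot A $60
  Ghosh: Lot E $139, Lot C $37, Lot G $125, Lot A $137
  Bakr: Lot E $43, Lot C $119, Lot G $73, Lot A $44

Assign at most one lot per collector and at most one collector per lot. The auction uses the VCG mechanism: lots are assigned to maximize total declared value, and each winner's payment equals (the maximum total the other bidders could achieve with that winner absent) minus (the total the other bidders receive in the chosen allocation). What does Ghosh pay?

Efficient allocation: Petrov→Lot G ($134), Rivera→Lot E ($110), Ghosh→Lot A ($137), Bakr→Lot C ($119); total welfare W = $500.
Ghosh receives Lot A at value $137, so the others get W − 137 = $363.
Without Ghosh: best allocation of the remaining 3 bidders over all 4 lots is Petrov→Lot A ($138), Rivera→Lot E ($110), Bakr→Lot C ($119), total $367.
VCG payment = (others' best without Ghosh) − (others' welfare with Ghosh) = 367 − 363 = $4.

Ghosh pays $4.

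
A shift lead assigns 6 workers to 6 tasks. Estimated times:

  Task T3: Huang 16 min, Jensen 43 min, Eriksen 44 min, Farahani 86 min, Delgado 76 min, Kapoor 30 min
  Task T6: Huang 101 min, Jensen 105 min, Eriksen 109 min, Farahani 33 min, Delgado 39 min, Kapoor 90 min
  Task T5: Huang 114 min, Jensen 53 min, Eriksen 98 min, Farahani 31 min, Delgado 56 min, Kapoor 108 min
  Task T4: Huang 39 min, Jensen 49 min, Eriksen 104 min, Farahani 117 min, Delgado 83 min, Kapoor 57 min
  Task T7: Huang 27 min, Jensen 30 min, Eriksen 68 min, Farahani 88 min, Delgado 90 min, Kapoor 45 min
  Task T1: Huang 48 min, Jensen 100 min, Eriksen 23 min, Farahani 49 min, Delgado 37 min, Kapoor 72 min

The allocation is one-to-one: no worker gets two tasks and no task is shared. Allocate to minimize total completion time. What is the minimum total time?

Minimum total: 192 min

Treat this as an assignment problem: match each worker to one task.
Optimal: Huang→Task T4 (39 min), Jensen→Task T7 (30 min), Eriksen→Task T1 (23 min), Farahani→Task T5 (31 min), Delgado→Task T6 (39 min), Kapoor→Task T3 (30 min) — total 39+30+23+31+39+30 = 192 min.
Row-greedy (each worker in turn takes its cheapest remaining task) gives 196 min, worse by 4.
Next-best assignment: Huang→Task T3, Jensen→Task T7, Eriksen→Task T1, Farahani→Task T5, Delgado→Task T6, Kapoor→Task T4 = 196 min.
Swapping Eriksen↔Farahani (Eriksen→Task T5 98 min, Farahani→Task T1 49 min) adds 93.
Every other assignment is strictly worse.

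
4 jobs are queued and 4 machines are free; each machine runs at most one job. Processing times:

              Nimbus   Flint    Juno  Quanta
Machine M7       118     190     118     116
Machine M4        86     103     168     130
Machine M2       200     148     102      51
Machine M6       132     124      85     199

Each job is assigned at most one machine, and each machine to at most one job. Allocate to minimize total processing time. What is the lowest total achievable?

Optimal: Nimbus→Machine M7 (118 min), Flint→Machine M4 (103 min), Juno→Machine M6 (85 min), Quanta→Machine M2 (51 min) — total 118+103+85+51 = 357 min.
Row-greedy (each job in turn takes its cheapest remaining machine) gives 428 min, worse by 71.
Swapping Flint↔Quanta (Flint→Machine M2 148 min, Quanta→Machine M4 130 min) adds 124.
Checked against all permutations: 357 min is optimal.

Min total: 357 min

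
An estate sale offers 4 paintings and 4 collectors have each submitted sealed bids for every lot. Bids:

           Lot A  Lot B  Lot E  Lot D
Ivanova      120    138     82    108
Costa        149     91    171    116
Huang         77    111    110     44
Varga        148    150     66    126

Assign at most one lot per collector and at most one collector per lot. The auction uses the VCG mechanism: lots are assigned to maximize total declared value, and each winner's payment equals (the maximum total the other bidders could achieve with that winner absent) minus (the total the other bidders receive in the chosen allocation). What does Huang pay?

Huang pays $30.

Efficient allocation: Ivanova→Lot D ($108), Costa→Lot E ($171), Huang→Lot B ($111), Varga→Lot A ($148); total welfare W = $538.
Huang receives Lot B at value $111, so the others get W − 111 = $427.
Without Huang: best allocation of the remaining 3 bidders over all 4 lots is Ivanova→Lot B ($138), Costa→Lot E ($171), Varga→Lot A ($148), total $457.
VCG payment = (others' best without Huang) − (others' welfare with Huang) = 457 − 427 = $30.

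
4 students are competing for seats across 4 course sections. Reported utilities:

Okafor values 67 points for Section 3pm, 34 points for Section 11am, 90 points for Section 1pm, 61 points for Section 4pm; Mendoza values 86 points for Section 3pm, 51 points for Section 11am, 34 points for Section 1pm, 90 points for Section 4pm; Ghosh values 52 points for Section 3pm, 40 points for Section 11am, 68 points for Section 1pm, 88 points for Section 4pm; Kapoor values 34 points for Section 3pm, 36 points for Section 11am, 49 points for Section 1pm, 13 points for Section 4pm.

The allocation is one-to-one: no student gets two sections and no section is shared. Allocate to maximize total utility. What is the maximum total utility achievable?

Maximum total: 300 points

Optimal: Okafor→Section 1pm (90 points), Mendoza→Section 3pm (86 points), Ghosh→Section 4pm (88 points), Kapoor→Section 11am (36 points) — total 90+86+88+36 = 300 points.
Column-greedy (each section in turn goes to its best remaining student) gives 229 points, worse by 71.
No other one-to-one assignment exceeds 300 points.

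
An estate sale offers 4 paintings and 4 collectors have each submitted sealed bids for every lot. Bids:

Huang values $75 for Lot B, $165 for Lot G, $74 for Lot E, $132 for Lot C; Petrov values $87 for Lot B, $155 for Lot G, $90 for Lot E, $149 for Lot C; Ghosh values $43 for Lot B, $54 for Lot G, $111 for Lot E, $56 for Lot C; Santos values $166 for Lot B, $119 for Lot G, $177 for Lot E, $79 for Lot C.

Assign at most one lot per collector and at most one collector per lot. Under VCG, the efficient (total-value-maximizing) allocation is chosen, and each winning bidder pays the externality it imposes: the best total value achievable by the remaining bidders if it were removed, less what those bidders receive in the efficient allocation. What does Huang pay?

Efficient allocation: Huang→Lot G ($165), Petrov→Lot C ($149), Ghosh→Lot E ($111), Santos→Lot B ($166); total welfare W = $591.
Huang receives Lot G at value $165, so the others get W − 165 = $426.
Without Huang: best allocation of the remaining 3 bidders over all 4 lots is Petrov→Lot G ($155), Ghosh→Lot E ($111), Santos→Lot B ($166), total $432.
VCG payment = (others' best without Huang) − (others' welfare with Huang) = 432 − 426 = $6.

Huang pays $6.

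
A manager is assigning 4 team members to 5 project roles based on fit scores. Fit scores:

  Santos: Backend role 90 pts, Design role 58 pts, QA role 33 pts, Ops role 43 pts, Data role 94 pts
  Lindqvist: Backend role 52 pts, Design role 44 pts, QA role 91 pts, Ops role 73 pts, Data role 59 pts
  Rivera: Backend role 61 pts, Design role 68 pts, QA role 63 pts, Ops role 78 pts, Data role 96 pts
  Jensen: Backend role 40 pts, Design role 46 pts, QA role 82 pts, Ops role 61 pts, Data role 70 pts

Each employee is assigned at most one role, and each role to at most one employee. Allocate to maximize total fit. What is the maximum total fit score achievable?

Optimal: Santos→Backend role (90 pts), Lindqvist→Ops role (73 pts), Rivera→Data role (96 pts), Jensen→QA role (82 pts) — total 90+73+96+82 = 341 pts.
Row-greedy (each employee in turn takes its best remaining role) gives 309 pts, worse by 32.
Every other assignment is strictly worse.

Maximum total: 341 pts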